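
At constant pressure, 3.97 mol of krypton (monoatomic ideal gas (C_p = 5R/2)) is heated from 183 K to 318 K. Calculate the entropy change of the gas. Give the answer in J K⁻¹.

ΔS = 45.6 J/K

At constant pressure, ΔS = nC_p ln(T₂/T₁) with C_p = 5R/2 = 20.79 J mol⁻¹ K⁻¹.
ΔS = 3.97 × 20.79 × ln(318/183) = 45.6 J/K.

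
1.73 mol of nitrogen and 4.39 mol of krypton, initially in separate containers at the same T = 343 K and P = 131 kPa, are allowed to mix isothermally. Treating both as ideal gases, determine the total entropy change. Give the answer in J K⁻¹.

ΔS_mix = 30.3 J/K

Mole fractions: x_A = 1.73/6.12 = 0.283, x_B = 0.717.
ΔS_mix = −R(n_A ln x_A + n_B ln x_B) = −8.314 × (1.73 ln 0.283 + 4.39 ln 0.717) = 30.3 J/K.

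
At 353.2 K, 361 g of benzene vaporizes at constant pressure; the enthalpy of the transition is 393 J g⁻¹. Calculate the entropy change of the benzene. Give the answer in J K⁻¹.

Heat absorbed by the substance: Q = mL = 361 × 393 = 141873 J.
At constant T, ΔS = Q_rev/T = 141873 / 353.2 = 402 J/K.

ΔS = 402 J/K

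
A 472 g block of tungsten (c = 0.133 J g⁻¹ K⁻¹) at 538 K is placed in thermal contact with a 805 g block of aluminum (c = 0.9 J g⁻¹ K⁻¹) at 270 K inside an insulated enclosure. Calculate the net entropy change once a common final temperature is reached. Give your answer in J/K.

ΔS_total = 16.7 J/K

Energy balance: T_f = (m₁c₁T₁ + m₂c₂T₂)/(m₁c₁ + m₂c₂) = 291.37 K.
ΔS₁ = m₁c₁ ln(T_f/T₁) = 62.776 × ln(291.37/538) = -38.5 J/K.
ΔS₂ = m₂c₂ ln(T_f/T₂) = 724.5 × ln(291.37/270) = 55.19 J/K.
ΔS_total = -38.5 + 55.19 = 16.7 J/K.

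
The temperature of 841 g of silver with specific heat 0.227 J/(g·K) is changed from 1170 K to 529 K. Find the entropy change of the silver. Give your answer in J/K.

ΔS = ∫dQ_rev/T = m c ln(T₂/T₁) = 841 × 0.227 × ln(529/1170) = -152 J/K.

ΔS = -152 J/K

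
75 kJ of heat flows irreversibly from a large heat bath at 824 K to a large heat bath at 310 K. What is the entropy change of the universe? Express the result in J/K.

ΔS_total = 151 J/K

ΔS_hot = −Q/T_H = −75000/824 = -91.02 J/K and ΔS_cold = +Q/T_C = 75000/310 = 241.9 J/K.
ΔS_total = -91.02 + 241.9 = 151 J/K, positive as the second law requires.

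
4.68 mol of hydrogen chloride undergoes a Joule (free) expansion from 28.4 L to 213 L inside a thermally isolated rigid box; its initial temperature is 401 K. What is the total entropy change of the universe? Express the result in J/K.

ΔS_universe = 78.4 J/K

No heat is exchanged and no work is done, so the ideal-gas temperature stays constant.
Entropy is a state function; using a reversible isothermal path, ΔS_gas = nR ln(V₂/V₁) = 4.68 × 8.314 × ln(213/28.4) = 78.4 J/K.
The insulated surroundings exchange no heat, so ΔS_surr = 0 and ΔS_universe = ΔS_gas.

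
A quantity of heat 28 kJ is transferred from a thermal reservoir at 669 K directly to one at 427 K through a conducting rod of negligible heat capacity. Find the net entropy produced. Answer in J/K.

ΔS_hot = −Q/T_H = −28000/669 = -41.85 J/K and ΔS_cold = +Q/T_C = 28000/427 = 65.57 J/K.
ΔS_total = -41.85 + 65.57 = 23.7 J/K, positive as the second law requires.

ΔS_total = 23.7 J/K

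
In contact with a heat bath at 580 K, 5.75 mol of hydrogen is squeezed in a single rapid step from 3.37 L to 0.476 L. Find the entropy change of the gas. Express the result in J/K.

Entropy is a state function, so ΔS_gas depends only on the end states.
For an isothermal ideal gas ΔS_gas = nR ln(V₂/V₁) = 5.75 × 8.314 × ln(0.476/3.37) = -93.6 J/K.

ΔS_gas = -93.6 J/K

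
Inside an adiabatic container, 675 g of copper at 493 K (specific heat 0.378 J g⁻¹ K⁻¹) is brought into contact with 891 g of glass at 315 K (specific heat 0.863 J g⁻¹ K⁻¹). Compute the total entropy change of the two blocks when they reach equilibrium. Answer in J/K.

Energy balance: T_f = (m₁c₁T₁ + m₂c₂T₂)/(m₁c₁ + m₂c₂) = 359.35 K.
ΔS₁ = m₁c₁ ln(T_f/T₁) = 255.15 × ln(359.35/493) = -80.68 J/K.
ΔS₂ = m₂c₂ ln(T_f/T₂) = 768.933 × ln(359.35/315) = 101.3 J/K.
ΔS_total = -80.68 + 101.3 = 20.6 J/K.

ΔS_total = 20.6 J/K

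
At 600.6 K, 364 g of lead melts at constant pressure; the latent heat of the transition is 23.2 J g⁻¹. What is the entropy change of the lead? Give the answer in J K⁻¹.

ΔS = 14.1 J/K

Heat absorbed by the substance: Q = mL = 364 × 23.2 = 8444.8 J.
At constant T, ΔS = Q_rev/T = 8444.8 / 600.6 = 14.1 J/K.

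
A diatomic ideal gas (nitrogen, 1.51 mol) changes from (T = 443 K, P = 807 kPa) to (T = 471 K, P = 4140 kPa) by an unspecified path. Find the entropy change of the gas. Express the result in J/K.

ΔS = -17.8 J/K

ΔS = nC_p ln(T₂/T₁) − nR ln(P₂/P₁), with C_p = 7R/2 = 29.1 J mol⁻¹ K⁻¹ for a diatomic ideal gas.
ΔS = 1.51 × [29.1 × ln(471/443) − 8.314 × ln(4140/807)] = -17.8 J/K.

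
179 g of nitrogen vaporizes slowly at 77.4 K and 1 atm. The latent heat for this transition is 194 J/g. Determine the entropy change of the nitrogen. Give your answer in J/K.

ΔS = 449 J/K

Heat absorbed by the substance: Q = mL = 179 × 194 = 34726 J.
At constant T, ΔS = Q_rev/T = 34726 / 77.4 = 449 J/K.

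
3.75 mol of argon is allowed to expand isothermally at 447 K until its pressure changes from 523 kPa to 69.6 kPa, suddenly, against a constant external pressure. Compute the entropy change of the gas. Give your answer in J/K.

Entropy is a state function, so ΔS_gas depends only on the end states.
For an isothermal ideal gas ΔS_gas = nR ln(P₁/P₂) = 3.75 × 8.314 × ln(523/69.6) = 62.9 J/K.

ΔS_gas = 62.9 J/K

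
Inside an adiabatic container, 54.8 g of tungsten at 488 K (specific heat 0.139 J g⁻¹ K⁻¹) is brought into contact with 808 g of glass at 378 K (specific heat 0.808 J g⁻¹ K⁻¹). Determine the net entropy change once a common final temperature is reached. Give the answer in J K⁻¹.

ΔS_total = 0.267 J/K

Energy balance: T_f = (m₁c₁T₁ + m₂c₂T₂)/(m₁c₁ + m₂c₂) = 379.27 K.
ΔS₁ = m₁c₁ ln(T_f/T₁) = 7.6172 × ln(379.27/488) = -1.92 J/K.
ΔS₂ = m₂c₂ ln(T_f/T₂) = 652.864 × ln(379.27/378) = 2.187 J/K.
ΔS_total = -1.92 + 2.187 = 0.267 J/K.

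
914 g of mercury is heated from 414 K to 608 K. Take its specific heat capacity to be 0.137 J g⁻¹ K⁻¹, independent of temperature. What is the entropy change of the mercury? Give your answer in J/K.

ΔS = 48.1 J/K

ΔS = ∫dQ_rev/T = m c ln(T₂/T₁) = 914 × 0.137 × ln(608/414) = 48.1 J/K.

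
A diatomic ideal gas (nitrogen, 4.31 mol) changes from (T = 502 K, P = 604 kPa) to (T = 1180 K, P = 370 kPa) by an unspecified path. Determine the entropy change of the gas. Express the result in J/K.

ΔS = nC_p ln(T₂/T₁) − nR ln(P₂/P₁), with C_p = 7R/2 = 29.1 J mol⁻¹ K⁻¹ for a diatomic ideal gas.
ΔS = 4.31 × [29.1 × ln(1180/502) − 8.314 × ln(370/604)] = 125 J/K.

ΔS = 125 J/K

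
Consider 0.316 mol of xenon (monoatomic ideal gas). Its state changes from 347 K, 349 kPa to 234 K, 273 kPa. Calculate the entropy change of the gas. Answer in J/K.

ΔS = nC_p ln(T₂/T₁) − nR ln(P₂/P₁), with C_p = 5R/2 = 20.79 J mol⁻¹ K⁻¹ for a monoatomic ideal gas.
ΔS = 0.316 × [20.79 × ln(234/347) − 8.314 × ln(273/349)] = -1.94 J/K.

ΔS = -1.94 J/K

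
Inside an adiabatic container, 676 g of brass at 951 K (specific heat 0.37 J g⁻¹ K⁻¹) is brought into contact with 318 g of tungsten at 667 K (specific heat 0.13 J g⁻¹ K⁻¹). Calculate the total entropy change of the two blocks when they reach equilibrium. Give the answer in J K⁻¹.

ΔS_total = 2.05 J/K

Energy balance: T_f = (m₁c₁T₁ + m₂c₂T₂)/(m₁c₁ + m₂c₂) = 910.72 K.
ΔS₁ = m₁c₁ ln(T_f/T₁) = 250.12 × ln(910.72/951) = -10.83 J/K.
ΔS₂ = m₂c₂ ln(T_f/T₂) = 41.34 × ln(910.72/667) = 12.88 J/K.
ΔS_total = -10.83 + 12.88 = 2.05 J/K.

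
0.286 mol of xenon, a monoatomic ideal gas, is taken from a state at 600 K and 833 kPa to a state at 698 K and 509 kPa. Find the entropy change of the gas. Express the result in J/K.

ΔS = 2.07 J/K

ΔS = nC_p ln(T₂/T₁) − nR ln(P₂/P₁), with C_p = 5R/2 = 20.79 J mol⁻¹ K⁻¹ for a monoatomic ideal gas.
ΔS = 0.286 × [20.79 × ln(698/600) − 8.314 × ln(509/833)] = 2.07 J/K.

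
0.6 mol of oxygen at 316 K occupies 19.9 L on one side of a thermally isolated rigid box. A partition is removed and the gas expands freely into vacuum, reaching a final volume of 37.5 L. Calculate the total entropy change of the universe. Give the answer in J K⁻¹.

No heat is exchanged and no work is done, so the ideal-gas temperature stays constant.
Entropy is a state function; using a reversible isothermal path, ΔS_gas = nR ln(V₂/V₁) = 0.6 × 8.314 × ln(37.5/19.9) = 3.16 J/K.
The insulated surroundings exchange no heat, so ΔS_surr = 0 and ΔS_universe = ΔS_gas.

ΔS_universe = 3.16 J/K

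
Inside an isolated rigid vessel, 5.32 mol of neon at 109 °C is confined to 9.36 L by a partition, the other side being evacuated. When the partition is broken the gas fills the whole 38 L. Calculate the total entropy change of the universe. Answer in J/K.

ΔS_universe = 62 J/K

For an ideal gas in free expansion Q = 0 and W = 0, so T is unchanged.
Entropy is a state function; using a reversible isothermal path, ΔS_gas = nR ln(V₂/V₁) = 5.32 × 8.314 × ln(38/9.36) = 62 J/K.
The insulated surroundings exchange no heat, so ΔS_surr = 0 and ΔS_universe = ΔS_gas.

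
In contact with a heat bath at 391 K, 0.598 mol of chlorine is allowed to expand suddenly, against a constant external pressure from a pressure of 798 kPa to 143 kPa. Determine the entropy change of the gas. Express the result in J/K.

ΔS_gas = 8.55 J/K

Entropy is a state function, so ΔS_gas depends only on the end states.
For an isothermal ideal gas ΔS_gas = nR ln(P₁/P₂) = 0.598 × 8.314 × ln(798/143) = 8.55 J/K.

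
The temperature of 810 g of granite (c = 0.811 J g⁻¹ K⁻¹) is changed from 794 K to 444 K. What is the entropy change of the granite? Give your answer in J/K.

ΔS = ∫dQ_rev/T = m c ln(T₂/T₁) = 810 × 0.811 × ln(444/794) = -382 J/K.

ΔS = -382 J/K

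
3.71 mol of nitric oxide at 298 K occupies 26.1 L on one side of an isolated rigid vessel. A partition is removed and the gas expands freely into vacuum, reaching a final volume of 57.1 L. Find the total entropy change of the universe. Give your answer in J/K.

No heat is exchanged and no work is done, so the ideal-gas temperature stays constant.
Entropy is a state function; using a reversible isothermal path, ΔS_gas = nR ln(V₂/V₁) = 3.71 × 8.314 × ln(57.1/26.1) = 24.1 J/K.
The insulated surroundings exchange no heat, so ΔS_surr = 0 and ΔS_universe = ΔS_gas.

ΔS_universe = 24.1 J/K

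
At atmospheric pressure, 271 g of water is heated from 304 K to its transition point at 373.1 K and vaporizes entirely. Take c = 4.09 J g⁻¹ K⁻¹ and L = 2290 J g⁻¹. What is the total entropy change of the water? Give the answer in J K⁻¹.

Warming step: ΔS₁ = m c ln(T_tr/T_i) = 271 × 4.09 × ln(373.1/304) = 227 J/K.
Phase change: ΔS₂ = +mL/T_tr = 271 × 2290 / 373.1 = 1663 J/K.
ΔS_total = (227) + (1663) = 1890 J/K.

ΔS = 1890 J/K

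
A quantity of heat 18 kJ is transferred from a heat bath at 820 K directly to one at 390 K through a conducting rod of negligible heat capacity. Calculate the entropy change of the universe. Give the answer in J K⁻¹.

ΔS_total = 24.2 J/K

ΔS_hot = −Q/T_H = −18000/820 = -21.95 J/K and ΔS_cold = +Q/T_C = 18000/390 = 46.15 J/K.
ΔS_total = -21.95 + 46.15 = 24.2 J/K, positive as the second law requires.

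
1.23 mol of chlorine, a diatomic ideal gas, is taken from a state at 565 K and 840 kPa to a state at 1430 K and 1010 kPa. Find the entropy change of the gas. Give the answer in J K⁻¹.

ΔS = nC_p ln(T₂/T₁) − nR ln(P₂/P₁), with C_p = 7R/2 = 29.1 J mol⁻¹ K⁻¹ for a diatomic ideal gas.
ΔS = 1.23 × [29.1 × ln(1430/565) − 8.314 × ln(1010/840)] = 31.4 J/K.

ΔS = 31.4 J/K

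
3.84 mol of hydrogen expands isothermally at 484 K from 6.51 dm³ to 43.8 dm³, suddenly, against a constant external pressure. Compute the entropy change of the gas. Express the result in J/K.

Entropy is a state function, so ΔS_gas depends only on the end states.
For an isothermal ideal gas ΔS_gas = nR ln(V₂/V₁) = 3.84 × 8.314 × ln(43.8/6.51) = 60.9 J/K.

ΔS_gas = 60.9 J/K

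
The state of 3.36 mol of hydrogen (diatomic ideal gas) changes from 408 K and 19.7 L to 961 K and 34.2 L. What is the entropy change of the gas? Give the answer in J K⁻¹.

ΔS = 75.2 J/K

Entropy is a state function: ΔS = nC_V ln(T₂/T₁) + nR ln(V₂/V₁), with C_V = 5R/2 = 20.79 J mol⁻¹ K⁻¹ for a diatomic ideal gas.
ΔS = 3.36 × [20.79 × ln(961/408) + 8.314 × ln(34.2/19.7)] = 75.2 J/K.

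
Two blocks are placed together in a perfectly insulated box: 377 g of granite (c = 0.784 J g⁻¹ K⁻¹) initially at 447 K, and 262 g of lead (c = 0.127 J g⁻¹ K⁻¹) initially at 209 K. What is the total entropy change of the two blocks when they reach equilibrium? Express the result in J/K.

ΔS_total = 7.08 J/K

Energy balance: T_f = (m₁c₁T₁ + m₂c₂T₂)/(m₁c₁ + m₂c₂) = 422.92 K.
ΔS₁ = m₁c₁ ln(T_f/T₁) = 295.568 × ln(422.92/447) = -16.37 J/K.
ΔS₂ = m₂c₂ ln(T_f/T₂) = 33.274 × ln(422.92/209) = 23.45 J/K.
ΔS_total = -16.37 + 23.45 = 7.08 J/K.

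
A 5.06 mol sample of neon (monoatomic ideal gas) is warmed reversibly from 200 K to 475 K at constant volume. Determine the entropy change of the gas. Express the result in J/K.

At constant volume, ΔS = nC_V ln(T₂/T₁) with C_V = 3R/2 = 12.47 J mol⁻¹ K⁻¹.
ΔS = 5.06 × 12.47 × ln(475/200) = 54.6 J/K.

ΔS = 54.6 J/K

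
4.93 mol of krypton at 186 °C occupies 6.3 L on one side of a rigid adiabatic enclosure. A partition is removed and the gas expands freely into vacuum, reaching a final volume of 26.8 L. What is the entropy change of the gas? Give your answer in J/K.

ΔS_gas = 59.3 J/K

No heat is exchanged and no work is done, so the ideal-gas temperature stays constant.
Entropy is a state function; using a reversible isothermal path, ΔS_gas = nR ln(V₂/V₁) = 4.93 × 8.314 × ln(26.8/6.3) = 59.3 J/K.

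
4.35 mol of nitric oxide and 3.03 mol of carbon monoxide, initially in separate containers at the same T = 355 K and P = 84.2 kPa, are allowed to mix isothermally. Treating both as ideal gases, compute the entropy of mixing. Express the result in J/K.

ΔS_mix = 41.5 J/K

Mole fractions: x_A = 4.35/7.38 = 0.589, x_B = 0.411.
ΔS_mix = −R(n_A ln x_A + n_B ln x_B) = −8.314 × (4.35 ln 0.589 + 3.03 ln 0.411) = 41.5 J/K.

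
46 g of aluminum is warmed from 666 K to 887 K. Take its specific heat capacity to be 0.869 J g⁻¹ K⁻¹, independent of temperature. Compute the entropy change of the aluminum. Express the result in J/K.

ΔS = ∫dQ_rev/T = m c ln(T₂/T₁) = 46 × 0.869 × ln(887/666) = 11.5 J/K.

ΔS = 11.5 J/K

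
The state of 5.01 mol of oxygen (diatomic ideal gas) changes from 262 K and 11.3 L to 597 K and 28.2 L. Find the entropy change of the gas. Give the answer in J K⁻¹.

Entropy is a state function: ΔS = nC_V ln(T₂/T₁) + nR ln(V₂/V₁), with C_V = 5R/2 = 20.79 J mol⁻¹ K⁻¹ for a diatomic ideal gas.
ΔS = 5.01 × [20.79 × ln(597/262) + 8.314 × ln(28.2/11.3)] = 124 J/K.

ΔS = 124 J/K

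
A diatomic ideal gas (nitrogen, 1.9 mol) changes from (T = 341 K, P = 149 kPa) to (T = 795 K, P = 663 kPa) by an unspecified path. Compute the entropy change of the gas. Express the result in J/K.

ΔS = nC_p ln(T₂/T₁) − nR ln(P₂/P₁), with C_p = 7R/2 = 29.1 J mol⁻¹ K⁻¹ for a diatomic ideal gas.
ΔS = 1.9 × [29.1 × ln(795/341) − 8.314 × ln(663/149)] = 23.2 J/K.

ΔS = 23.2 J/K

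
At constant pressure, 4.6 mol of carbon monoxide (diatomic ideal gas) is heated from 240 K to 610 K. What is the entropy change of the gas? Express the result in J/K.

ΔS = 125 J/K

At constant pressure, ΔS = nC_p ln(T₂/T₁) with C_p = 7R/2 = 29.1 J mol⁻¹ K⁻¹.
ΔS = 4.6 × 29.1 × ln(610/240) = 125 J/K.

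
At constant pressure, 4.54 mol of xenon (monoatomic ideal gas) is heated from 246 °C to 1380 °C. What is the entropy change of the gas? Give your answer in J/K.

In kelvin: T₁ = 519.15 K, T₂ = 1653.15 K. At constant pressure, ΔS = nC_p ln(T₂/T₁) with C_p = 5R/2 = 20.79 J mol⁻¹ K⁻¹.
ΔS = 4.54 × 20.79 × ln(1653.15/519.15) = 109 J/K.

ΔS = 109 J/K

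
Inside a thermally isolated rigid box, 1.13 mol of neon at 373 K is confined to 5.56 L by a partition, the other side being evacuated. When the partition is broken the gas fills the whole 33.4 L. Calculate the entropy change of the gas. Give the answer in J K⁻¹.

No heat is exchanged and no work is done, so the ideal-gas temperature stays constant.
Entropy is a state function; using a reversible isothermal path, ΔS_gas = nR ln(V₂/V₁) = 1.13 × 8.314 × ln(33.4/5.56) = 16.8 J/K.

ΔS_gas = 16.8 J/K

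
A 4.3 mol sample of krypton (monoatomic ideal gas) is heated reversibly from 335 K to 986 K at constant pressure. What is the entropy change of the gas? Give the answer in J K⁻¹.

At constant pressure, ΔS = nC_p ln(T₂/T₁) with C_p = 5R/2 = 20.79 J mol⁻¹ K⁻¹.
ΔS = 4.3 × 20.79 × ln(986/335) = 96.5 J/K.

ΔS = 96.5 J/K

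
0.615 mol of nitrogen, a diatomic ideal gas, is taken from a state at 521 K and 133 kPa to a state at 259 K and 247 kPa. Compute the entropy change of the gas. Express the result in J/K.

ΔS = nC_p ln(T₂/T₁) − nR ln(P₂/P₁), with C_p = 7R/2 = 29.1 J mol⁻¹ K⁻¹ for a diatomic ideal gas.
ΔS = 0.615 × [29.1 × ln(259/521) − 8.314 × ln(247/133)] = -15.7 J/K.

ΔS = -15.7 J/K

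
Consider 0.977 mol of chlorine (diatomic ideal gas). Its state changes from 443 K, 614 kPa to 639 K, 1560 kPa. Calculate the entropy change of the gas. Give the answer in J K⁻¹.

ΔS = 2.84 J/K

ΔS = nC_p ln(T₂/T₁) − nR ln(P₂/P₁), with C_p = 7R/2 = 29.1 J mol⁻¹ K⁻¹ for a diatomic ideal gas.
ΔS = 0.977 × [29.1 × ln(639/443) − 8.314 × ln(1560/614)] = 2.84 J/K.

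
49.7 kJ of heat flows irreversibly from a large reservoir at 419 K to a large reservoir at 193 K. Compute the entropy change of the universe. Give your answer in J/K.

ΔS_hot = −Q/T_H = −49700/419 = -118.6 J/K and ΔS_cold = +Q/T_C = 49700/193 = 257.5 J/K.
ΔS_total = -118.6 + 257.5 = 139 J/K, positive as the second law requires.

ΔS_total = 139 J/K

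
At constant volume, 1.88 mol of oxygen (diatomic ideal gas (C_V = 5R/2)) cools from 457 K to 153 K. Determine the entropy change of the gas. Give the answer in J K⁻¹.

At constant volume, ΔS = nC_V ln(T₂/T₁) with C_V = 5R/2 = 20.79 J mol⁻¹ K⁻¹.
ΔS = 1.88 × 20.79 × ln(153/457) = -42.8 J/K.

ΔS = -42.8 J/K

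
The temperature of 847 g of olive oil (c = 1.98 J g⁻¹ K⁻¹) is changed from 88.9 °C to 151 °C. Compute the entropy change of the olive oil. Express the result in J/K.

In kelvin: T₁ = 362.05 K, T₂ = 424.15 K. ΔS = ∫dQ_rev/T = m c ln(T₂/T₁) = 847 × 1.98 × ln(424.15/362.05) = 265 J/K.

ΔS = 265 J/K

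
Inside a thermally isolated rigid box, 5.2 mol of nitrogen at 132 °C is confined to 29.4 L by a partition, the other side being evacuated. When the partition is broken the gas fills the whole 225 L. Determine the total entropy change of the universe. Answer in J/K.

ΔS_universe = 88 J/K

For an ideal gas in free expansion Q = 0 and W = 0, so T is unchanged.
Entropy is a state function; using a reversible isothermal path, ΔS_gas = nR ln(V₂/V₁) = 5.2 × 8.314 × ln(225/29.4) = 88 J/K.
The insulated surroundings exchange no heat, so ΔS_surr = 0 and ΔS_universe = ΔS_gas.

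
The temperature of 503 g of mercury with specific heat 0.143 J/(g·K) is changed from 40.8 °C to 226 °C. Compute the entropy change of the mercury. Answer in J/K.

ΔS = 33.4 J/K

In kelvin: T₁ = 313.95 K, T₂ = 499.15 K. ΔS = ∫dQ_rev/T = m c ln(T₂/T₁) = 503 × 0.143 × ln(499.15/313.95) = 33.4 J/K.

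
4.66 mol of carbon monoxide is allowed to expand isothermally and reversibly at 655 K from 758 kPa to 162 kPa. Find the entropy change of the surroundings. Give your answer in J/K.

ΔS_surr = -59.8 J/K

For an isothermal ideal gas ΔS_gas = nR ln(P₁/P₂) = 4.66 × 8.314 × ln(758/162) = 59.8 J/K.
The process is reversible, so ΔS_surr = −ΔS_gas = -59.8 J/K and ΔS_universe = 0.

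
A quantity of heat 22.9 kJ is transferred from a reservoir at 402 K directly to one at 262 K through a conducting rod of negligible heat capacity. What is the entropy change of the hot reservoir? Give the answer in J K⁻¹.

The hot reservoir loses heat Q, so ΔS_hot = −Q/T_H = −22900/402 = -57 J/K.

ΔS_hot = -57 J/K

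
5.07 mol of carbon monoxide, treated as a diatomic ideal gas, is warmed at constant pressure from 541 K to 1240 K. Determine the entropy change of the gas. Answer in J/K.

At constant pressure, ΔS = nC_p ln(T₂/T₁) with C_p = 7R/2 = 29.1 J mol⁻¹ K⁻¹.
ΔS = 5.07 × 29.1 × ln(1240/541) = 122 J/K.

ΔS = 122 J/K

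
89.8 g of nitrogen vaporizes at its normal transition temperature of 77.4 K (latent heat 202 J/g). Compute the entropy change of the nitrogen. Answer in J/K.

Heat absorbed by the substance: Q = mL = 89.8 × 202 = 18139.6 J.
At constant T, ΔS = Q_rev/T = 18139.6 / 77.4 = 234 J/K.

ΔS = 234 J/K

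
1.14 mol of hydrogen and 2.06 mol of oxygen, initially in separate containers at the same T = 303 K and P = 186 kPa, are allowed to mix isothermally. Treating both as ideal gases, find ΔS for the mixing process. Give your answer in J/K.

Mole fractions: x_A = 1.14/3.2 = 0.356, x_B = 0.644.
ΔS_mix = −R(n_A ln x_A + n_B ln x_B) = −8.314 × (1.14 ln 0.356 + 2.06 ln 0.644) = 17.3 J/K.

ΔS_mix = 17.3 J/K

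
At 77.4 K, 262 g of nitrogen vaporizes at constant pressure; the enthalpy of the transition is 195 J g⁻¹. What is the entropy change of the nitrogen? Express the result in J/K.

Heat absorbed by the substance: Q = mL = 262 × 195 = 51090 J.
At constant T, ΔS = Q_rev/T = 51090 / 77.4 = 660 J/K.

ΔS = 660 J/K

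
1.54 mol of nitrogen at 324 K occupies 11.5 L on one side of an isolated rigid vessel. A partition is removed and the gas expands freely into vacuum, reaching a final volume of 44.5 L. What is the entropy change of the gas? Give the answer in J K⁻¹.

No heat is exchanged and no work is done, so the ideal-gas temperature stays constant.
Entropy is a state function; using a reversible isothermal path, ΔS_gas = nR ln(V₂/V₁) = 1.54 × 8.314 × ln(44.5/11.5) = 17.3 J/K.

ΔS_gas = 17.3 J/K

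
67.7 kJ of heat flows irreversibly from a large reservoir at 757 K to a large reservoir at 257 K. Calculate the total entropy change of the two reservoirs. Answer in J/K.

ΔS_hot = −Q/T_H = −67700/757 = -89.43 J/K and ΔS_cold = +Q/T_C = 67700/257 = 263.4 J/K.
ΔS_total = -89.43 + 263.4 = 174 J/K, positive as the second law requires.

ΔS_total = 174 J/K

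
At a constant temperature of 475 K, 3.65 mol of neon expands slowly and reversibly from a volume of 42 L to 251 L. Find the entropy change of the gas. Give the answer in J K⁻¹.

ΔS_gas = 54.3 J/K

For an isothermal ideal gas ΔS_gas = nR ln(V₂/V₁) = 3.65 × 8.314 × ln(251/42) = 54.3 J/K.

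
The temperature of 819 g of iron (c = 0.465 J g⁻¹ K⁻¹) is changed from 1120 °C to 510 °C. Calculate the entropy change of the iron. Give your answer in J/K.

In kelvin: T₁ = 1393.15 K, T₂ = 783.15 K. ΔS = ∫dQ_rev/T = m c ln(T₂/T₁) = 819 × 0.465 × ln(783.15/1393.15) = -219 J/K.

ΔS = -219 J/K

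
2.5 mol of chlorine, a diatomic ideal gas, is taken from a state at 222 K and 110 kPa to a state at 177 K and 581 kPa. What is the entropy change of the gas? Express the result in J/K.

ΔS = nC_p ln(T₂/T₁) − nR ln(P₂/P₁), with C_p = 7R/2 = 29.1 J mol⁻¹ K⁻¹ for a diatomic ideal gas.
ΔS = 2.5 × [29.1 × ln(177/222) − 8.314 × ln(581/110)] = -51.1 J/K.

ΔS = -51.1 J/K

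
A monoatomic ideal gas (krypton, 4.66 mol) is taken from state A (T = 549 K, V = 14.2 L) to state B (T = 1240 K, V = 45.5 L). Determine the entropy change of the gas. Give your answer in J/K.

Entropy is a state function: ΔS = nC_V ln(T₂/T₁) + nR ln(V₂/V₁), with C_V = 3R/2 = 12.47 J mol⁻¹ K⁻¹ for a monoatomic ideal gas.
ΔS = 4.66 × [12.47 × ln(1240/549) + 8.314 × ln(45.5/14.2)] = 92.5 J/K.

ΔS = 92.5 J/K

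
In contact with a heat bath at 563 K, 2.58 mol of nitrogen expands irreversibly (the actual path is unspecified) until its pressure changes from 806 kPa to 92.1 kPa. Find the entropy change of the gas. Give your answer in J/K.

ΔS_gas = 46.5 J/K

Entropy is a state function, so ΔS_gas depends only on the end states.
For an isothermal ideal gas ΔS_gas = nR ln(P₁/P₂) = 2.58 × 8.314 × ln(806/92.1) = 46.5 J/K.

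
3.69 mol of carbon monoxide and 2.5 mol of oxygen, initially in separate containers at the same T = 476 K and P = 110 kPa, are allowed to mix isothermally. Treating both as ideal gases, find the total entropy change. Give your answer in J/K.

ΔS_mix = 34.7 J/K

Mole fractions: x_A = 3.69/6.19 = 0.596, x_B = 0.404.
ΔS_mix = −R(n_A ln x_A + n_B ln x_B) = −8.314 × (3.69 ln 0.596 + 2.5 ln 0.404) = 34.7 J/K.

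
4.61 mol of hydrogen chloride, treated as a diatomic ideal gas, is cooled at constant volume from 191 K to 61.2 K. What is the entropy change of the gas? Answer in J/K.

At constant volume, ΔS = nC_V ln(T₂/T₁) with C_V = 5R/2 = 20.79 J mol⁻¹ K⁻¹.
ΔS = 4.61 × 20.79 × ln(61.2/191) = -109 J/K.

ΔS = -109 J/K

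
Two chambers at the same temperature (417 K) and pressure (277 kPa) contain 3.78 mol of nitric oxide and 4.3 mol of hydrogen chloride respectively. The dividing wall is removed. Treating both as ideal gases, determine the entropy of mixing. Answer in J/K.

ΔS_mix = 46.4 J/K

Mole fractions: x_A = 3.78/8.08 = 0.468, x_B = 0.532.
ΔS_mix = −R(n_A ln x_A + n_B ln x_B) = −8.314 × (3.78 ln 0.468 + 4.3 ln 0.532) = 46.4 J/K.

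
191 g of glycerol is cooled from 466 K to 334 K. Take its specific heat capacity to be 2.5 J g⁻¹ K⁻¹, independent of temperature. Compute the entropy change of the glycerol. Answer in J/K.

ΔS = ∫dQ_rev/T = m c ln(T₂/T₁) = 191 × 2.5 × ln(334/466) = -159 J/K.

ΔS = -159 J/K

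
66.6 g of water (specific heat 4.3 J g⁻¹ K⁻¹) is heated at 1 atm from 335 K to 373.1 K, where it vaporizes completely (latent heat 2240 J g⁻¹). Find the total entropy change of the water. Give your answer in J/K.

Warming step: ΔS₁ = m c ln(T_tr/T_i) = 66.6 × 4.3 × ln(373.1/335) = 30.85 J/K.
Phase change: ΔS₂ = +mL/T_tr = 66.6 × 2240 / 373.1 = 399.8 J/K.
ΔS_total = (30.85) + (399.8) = 431 J/K.

ΔS = 431 J/K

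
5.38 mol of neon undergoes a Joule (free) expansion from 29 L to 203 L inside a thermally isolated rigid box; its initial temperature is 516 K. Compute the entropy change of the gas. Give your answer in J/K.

ΔS_gas = 87 J/K

For an ideal gas in free expansion Q = 0 and W = 0, so T is unchanged.
Entropy is a state function; using a reversible isothermal path, ΔS_gas = nR ln(V₂/V₁) = 5.38 × 8.314 × ln(203/29) = 87 J/K.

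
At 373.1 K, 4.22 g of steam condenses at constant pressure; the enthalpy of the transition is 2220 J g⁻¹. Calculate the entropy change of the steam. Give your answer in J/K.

Heat released by the substance: Q = −mL = −4.22 × 2220 = −9368.4 J.
At constant T, ΔS = Q_rev/T = −9368.4 / 373.1 = -25.1 J/K.

ΔS = -25.1 J/K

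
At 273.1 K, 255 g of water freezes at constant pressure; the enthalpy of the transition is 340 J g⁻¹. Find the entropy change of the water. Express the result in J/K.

Heat released by the substance: Q = −mL = −255 × 340 = −86700 J.
At constant T, ΔS = Q_rev/T = −86700 / 273.1 = -317 J/K.

ΔS = -317 J/K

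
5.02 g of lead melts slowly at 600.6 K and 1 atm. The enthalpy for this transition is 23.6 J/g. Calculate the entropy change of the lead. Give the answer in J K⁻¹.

ΔS = 0.197 J/K

Heat absorbed by the substance: Q = mL = 5.02 × 23.6 = 118.472 J.
At constant T, ΔS = Q_rev/T = 118.472 / 600.6 = 0.197 J/K.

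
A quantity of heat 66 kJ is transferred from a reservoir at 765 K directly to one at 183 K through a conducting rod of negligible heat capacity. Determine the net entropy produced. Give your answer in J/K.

ΔS_total = 274 J/K

ΔS_hot = −Q/T_H = −66000/765 = -86.27 J/K and ΔS_cold = +Q/T_C = 66000/183 = 360.7 J/K.
ΔS_total = -86.27 + 360.7 = 274 J/K, positive as the second law requires.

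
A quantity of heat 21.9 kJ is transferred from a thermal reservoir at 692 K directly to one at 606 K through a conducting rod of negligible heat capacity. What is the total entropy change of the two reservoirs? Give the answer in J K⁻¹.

ΔS_hot = −Q/T_H = −21900/692 = -31.65 J/K and ΔS_cold = +Q/T_C = 21900/606 = 36.14 J/K.
ΔS_total = -31.65 + 36.14 = 4.49 J/K, positive as the second law requires.

ΔS_total = 4.49 J/K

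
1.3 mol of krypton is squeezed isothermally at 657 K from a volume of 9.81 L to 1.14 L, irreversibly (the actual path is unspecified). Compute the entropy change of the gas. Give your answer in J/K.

Entropy is a state function, so ΔS_gas depends only on the end states.
For an isothermal ideal gas ΔS_gas = nR ln(V₂/V₁) = 1.3 × 8.314 × ln(1.14/9.81) = -23.3 J/K.

ΔS_gas = -23.3 J/K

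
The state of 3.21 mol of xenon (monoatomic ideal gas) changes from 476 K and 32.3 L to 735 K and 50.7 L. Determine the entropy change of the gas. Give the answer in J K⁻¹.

ΔS = 29.4 J/K

Entropy is a state function: ΔS = nC_V ln(T₂/T₁) + nR ln(V₂/V₁), with C_V = 3R/2 = 12.47 J mol⁻¹ K⁻¹ for a monoatomic ideal gas.
ΔS = 3.21 × [12.47 × ln(735/476) + 8.314 × ln(50.7/32.3)] = 29.4 J/K.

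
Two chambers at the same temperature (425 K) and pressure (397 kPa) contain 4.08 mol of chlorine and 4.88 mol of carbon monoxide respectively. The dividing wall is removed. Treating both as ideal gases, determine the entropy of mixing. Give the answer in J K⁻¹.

Mole fractions: x_A = 4.08/8.96 = 0.455, x_B = 0.545.
ΔS_mix = −R(n_A ln x_A + n_B ln x_B) = −8.314 × (4.08 ln 0.455 + 4.88 ln 0.545) = 51.3 J/K.

ΔS_mix = 51.3 J/K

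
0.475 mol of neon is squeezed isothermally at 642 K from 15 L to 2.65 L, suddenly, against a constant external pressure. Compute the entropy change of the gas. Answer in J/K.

ΔS_gas = -6.85 J/K

Entropy is a state function, so ΔS_gas depends only on the end states.
For an isothermal ideal gas ΔS_gas = nR ln(V₂/V₁) = 0.475 × 8.314 × ln(2.65/15) = -6.85 J/K.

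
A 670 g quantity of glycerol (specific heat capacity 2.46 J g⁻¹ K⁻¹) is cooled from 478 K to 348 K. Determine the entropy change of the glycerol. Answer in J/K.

ΔS = ∫dQ_rev/T = m c ln(T₂/T₁) = 670 × 2.46 × ln(348/478) = -523 J/K.

ΔS = -523 J/K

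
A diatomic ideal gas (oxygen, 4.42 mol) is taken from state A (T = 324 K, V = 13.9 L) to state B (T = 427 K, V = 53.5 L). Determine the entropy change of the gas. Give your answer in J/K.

Entropy is a state function: ΔS = nC_V ln(T₂/T₁) + nR ln(V₂/V₁), with C_V = 5R/2 = 20.79 J mol⁻¹ K⁻¹ for a diatomic ideal gas.
ΔS = 4.42 × [20.79 × ln(427/324) + 8.314 × ln(53.5/13.9)] = 74.9 J/K.

ΔS = 74.9 J/K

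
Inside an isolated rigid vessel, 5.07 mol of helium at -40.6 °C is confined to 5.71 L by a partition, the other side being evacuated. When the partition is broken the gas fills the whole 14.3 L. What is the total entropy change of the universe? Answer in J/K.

For an ideal gas in free expansion Q = 0 and W = 0, so T is unchanged.
Entropy is a state function; using a reversible isothermal path, ΔS_gas = nR ln(V₂/V₁) = 5.07 × 8.314 × ln(14.3/5.71) = 38.7 J/K.
The insulated surroundings exchange no heat, so ΔS_surr = 0 and ΔS_universe = ΔS_gas.

ΔS_universe = 38.7 J/K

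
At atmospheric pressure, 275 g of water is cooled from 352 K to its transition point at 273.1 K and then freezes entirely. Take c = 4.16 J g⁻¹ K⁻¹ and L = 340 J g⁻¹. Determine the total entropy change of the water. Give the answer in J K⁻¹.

ΔS = -633 J/K

Cooling step: ΔS₁ = m c ln(T_tr/T_i) = 275 × 4.16 × ln(273.1/352) = -290.3 J/K.
Phase change: ΔS₂ = −mL/T_tr = −275 × 340 / 273.1 = -342.4 J/K.
ΔS_total = (-290.3) + (-342.4) = -633 J/K.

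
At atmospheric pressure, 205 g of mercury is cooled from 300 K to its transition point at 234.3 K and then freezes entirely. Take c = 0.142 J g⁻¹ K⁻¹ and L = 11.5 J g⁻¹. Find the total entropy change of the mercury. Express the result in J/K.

ΔS = -17.3 J/K

Cooling step: ΔS₁ = m c ln(T_tr/T_i) = 205 × 0.142 × ln(234.3/300) = -7.195 J/K.
Phase change: ΔS₂ = −mL/T_tr = −205 × 11.5 / 234.3 = -10.06 J/K.
ΔS_total = (-7.195) + (-10.06) = -17.3 J/K.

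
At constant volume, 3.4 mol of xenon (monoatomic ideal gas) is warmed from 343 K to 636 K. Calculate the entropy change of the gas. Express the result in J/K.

ΔS = 26.2 J/K

At constant volume, ΔS = nC_V ln(T₂/T₁) with C_V = 3R/2 = 12.47 J mol⁻¹ K⁻¹.
ΔS = 3.4 × 12.47 × ln(636/343) = 26.2 J/K.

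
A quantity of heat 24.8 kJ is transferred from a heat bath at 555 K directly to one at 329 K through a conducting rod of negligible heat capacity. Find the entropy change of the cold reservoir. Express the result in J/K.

ΔS_cold = 75.4 J/K

The cold reservoir gains heat Q, so ΔS_cold = +Q/T_C = 24800/329 = 75.4 J/K.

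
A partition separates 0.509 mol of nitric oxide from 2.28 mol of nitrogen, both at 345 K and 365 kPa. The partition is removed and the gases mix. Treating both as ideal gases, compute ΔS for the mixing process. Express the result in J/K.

Mole fractions: x_A = 0.509/2.79 = 0.183, x_B = 0.817.
ΔS_mix = −R(n_A ln x_A + n_B ln x_B) = −8.314 × (0.509 ln 0.183 + 2.28 ln 0.817) = 11 J/K.

ΔS_mix = 11 J/K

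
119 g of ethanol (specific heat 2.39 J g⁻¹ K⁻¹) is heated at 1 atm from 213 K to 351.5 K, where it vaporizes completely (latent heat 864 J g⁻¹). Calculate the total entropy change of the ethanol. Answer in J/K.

ΔS = 435 J/K

Warming step: ΔS₁ = m c ln(T_tr/T_i) = 119 × 2.39 × ln(351.5/213) = 142.5 J/K.
Phase change: ΔS₂ = +mL/T_tr = 119 × 864 / 351.5 = 292.5 J/K.
ΔS_total = (142.5) + (292.5) = 435 J/K.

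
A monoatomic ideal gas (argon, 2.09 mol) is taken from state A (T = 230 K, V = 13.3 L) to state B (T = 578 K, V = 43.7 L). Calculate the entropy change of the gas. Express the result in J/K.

ΔS = 44.7 J/K

Entropy is a state function: ΔS = nC_V ln(T₂/T₁) + nR ln(V₂/V₁), with C_V = 3R/2 = 12.47 J mol⁻¹ K⁻¹ for a monoatomic ideal gas.
ΔS = 2.09 × [12.47 × ln(578/230) + 8.314 × ln(43.7/13.3)] = 44.7 J/K.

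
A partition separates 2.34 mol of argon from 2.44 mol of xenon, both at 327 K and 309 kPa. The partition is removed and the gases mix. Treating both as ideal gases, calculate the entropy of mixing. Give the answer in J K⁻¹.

Mole fractions: x_A = 2.34/4.78 = 0.49, x_B = 0.51.
ΔS_mix = −R(n_A ln x_A + n_B ln x_B) = −8.314 × (2.34 ln 0.49 + 2.44 ln 0.51) = 27.5 J/K.

ΔS_mix = 27.5 J/K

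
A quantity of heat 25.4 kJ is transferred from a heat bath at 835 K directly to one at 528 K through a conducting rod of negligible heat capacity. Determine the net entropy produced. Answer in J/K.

ΔS_total = 17.7 J/K

ΔS_hot = −Q/T_H = −25400/835 = -30.42 J/K and ΔS_cold = +Q/T_C = 25400/528 = 48.11 J/K.
ΔS_total = -30.42 + 48.11 = 17.7 J/K, positive as the second law requires.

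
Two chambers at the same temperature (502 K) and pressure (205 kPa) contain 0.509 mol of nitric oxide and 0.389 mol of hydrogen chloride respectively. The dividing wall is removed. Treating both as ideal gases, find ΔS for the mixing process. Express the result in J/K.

ΔS_mix = 5.11 J/K

Mole fractions: x_A = 0.509/0.898 = 0.567, x_B = 0.433.
ΔS_mix = −R(n_A ln x_A + n_B ln x_B) = −8.314 × (0.509 ln 0.567 + 0.389 ln 0.433) = 5.11 J/K.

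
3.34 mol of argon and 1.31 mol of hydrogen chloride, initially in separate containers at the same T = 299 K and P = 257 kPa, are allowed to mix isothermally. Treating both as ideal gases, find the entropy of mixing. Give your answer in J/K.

Mole fractions: x_A = 3.34/4.65 = 0.718, x_B = 0.282.
ΔS_mix = −R(n_A ln x_A + n_B ln x_B) = −8.314 × (3.34 ln 0.718 + 1.31 ln 0.282) = 23 J/K.

ΔS_mix = 23 J/K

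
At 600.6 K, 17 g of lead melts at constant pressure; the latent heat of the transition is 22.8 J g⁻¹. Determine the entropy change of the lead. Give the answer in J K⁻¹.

ΔS = 0.645 J/K

Heat absorbed by the substance: Q = mL = 17 × 22.8 = 387.6 J.
At constant T, ΔS = Q_rev/T = 387.6 / 600.6 = 0.645 J/K.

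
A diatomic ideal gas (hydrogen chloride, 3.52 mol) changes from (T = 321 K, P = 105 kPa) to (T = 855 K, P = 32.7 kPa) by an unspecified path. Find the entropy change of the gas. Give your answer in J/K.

ΔS = nC_p ln(T₂/T₁) − nR ln(P₂/P₁), with C_p = 7R/2 = 29.1 J mol⁻¹ K⁻¹ for a diatomic ideal gas.
ΔS = 3.52 × [29.1 × ln(855/321) − 8.314 × ln(32.7/105)] = 134 J/K.

ΔS = 134 J/K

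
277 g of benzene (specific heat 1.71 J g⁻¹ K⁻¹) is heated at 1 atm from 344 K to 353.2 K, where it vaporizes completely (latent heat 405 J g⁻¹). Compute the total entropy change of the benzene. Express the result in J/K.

Warming step: ΔS₁ = m c ln(T_tr/T_i) = 277 × 1.71 × ln(353.2/344) = 12.5 J/K.
Phase change: ΔS₂ = +mL/T_tr = 277 × 405 / 353.2 = 317.6 J/K.
ΔS_total = (12.5) + (317.6) = 330 J/K.

ΔS = 330 J/K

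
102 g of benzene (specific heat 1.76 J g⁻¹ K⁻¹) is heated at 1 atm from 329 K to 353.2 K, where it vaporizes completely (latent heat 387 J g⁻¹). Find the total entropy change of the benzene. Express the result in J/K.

ΔS = 125 J/K

Warming step: ΔS₁ = m c ln(T_tr/T_i) = 102 × 1.76 × ln(353.2/329) = 12.74 J/K.
Phase change: ΔS₂ = +mL/T_tr = 102 × 387 / 353.2 = 111.8 J/K.
ΔS_total = (12.74) + (111.8) = 125 J/K.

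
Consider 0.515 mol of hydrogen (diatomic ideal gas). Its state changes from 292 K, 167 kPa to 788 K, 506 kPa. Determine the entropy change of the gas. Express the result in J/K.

ΔS = 10.1 J/K

ΔS = nC_p ln(T₂/T₁) − nR ln(P₂/P₁), with C_p = 7R/2 = 29.1 J mol⁻¹ K⁻¹ for a diatomic ideal gas.
ΔS = 0.515 × [29.1 × ln(788/292) − 8.314 × ln(506/167)] = 10.1 J/K.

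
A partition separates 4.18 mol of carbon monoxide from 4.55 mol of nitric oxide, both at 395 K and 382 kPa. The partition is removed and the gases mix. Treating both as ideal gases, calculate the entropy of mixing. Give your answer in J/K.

ΔS_mix = 50.2 J/K

Mole fractions: x_A = 4.18/8.73 = 0.479, x_B = 0.521.
ΔS_mix = −R(n_A ln x_A + n_B ln x_B) = −8.314 × (4.18 ln 0.479 + 4.55 ln 0.521) = 50.2 J/K.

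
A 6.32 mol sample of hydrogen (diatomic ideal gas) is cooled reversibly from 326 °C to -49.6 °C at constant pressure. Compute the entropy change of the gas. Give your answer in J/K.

In kelvin: T₁ = 599.15 K, T₂ = 223.55 K. At constant pressure, ΔS = nC_p ln(T₂/T₁) with C_p = 7R/2 = 29.1 J mol⁻¹ K⁻¹.
ΔS = 6.32 × 29.1 × ln(223.55/599.15) = -181 J/K.

ΔS = -181 J/K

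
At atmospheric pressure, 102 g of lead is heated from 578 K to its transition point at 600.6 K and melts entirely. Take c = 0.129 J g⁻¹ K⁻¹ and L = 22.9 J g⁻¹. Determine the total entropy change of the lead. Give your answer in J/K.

Warming step: ΔS₁ = m c ln(T_tr/T_i) = 102 × 0.129 × ln(600.6/578) = 0.5047 J/K.
Phase change: ΔS₂ = +mL/T_tr = 102 × 22.9 / 600.6 = 3.889 J/K.
ΔS_total = (0.5047) + (3.889) = 4.39 J/K.

ΔS = 4.39 J/K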